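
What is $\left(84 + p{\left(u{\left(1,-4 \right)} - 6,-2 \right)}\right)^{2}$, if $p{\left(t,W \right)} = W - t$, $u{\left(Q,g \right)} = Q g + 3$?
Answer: $7921$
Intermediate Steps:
$u{\left(Q,g \right)} = 3 + Q g$
$\left(84 + p{\left(u{\left(1,-4 \right)} - 6,-2 \right)}\right)^{2} = \left(84 - \left(-1 - 4\right)\right)^{2} = \left(84 - -5\right)^{2} = \left(84 + \left(-2 + 7\right)\right)^{2} = \left(84 + 5\right)^{2} = 89^{2} = 7921$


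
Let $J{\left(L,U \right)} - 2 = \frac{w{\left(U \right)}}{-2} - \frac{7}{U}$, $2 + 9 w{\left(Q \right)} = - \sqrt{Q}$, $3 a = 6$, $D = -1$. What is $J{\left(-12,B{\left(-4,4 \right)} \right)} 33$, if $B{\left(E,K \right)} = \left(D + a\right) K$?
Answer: $\frac{187}{12} \approx 15.583$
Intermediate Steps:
$a = 2$ ($a = \frac{1}{3} \cdot 6 = 2$)
$w{\left(Q \right)} = - \frac{2}{9} - \frac{\sqrt{Q}}{9}$ ($w{\left(Q \right)} = - \frac{2}{9} + \frac{\left(-1\right) \sqrt{Q}}{9} = - \frac{2}{9} - \frac{\sqrt{Q}}{9}$)
$B{\left(E,K \right)} = K$ ($B{\left(E,K \right)} = \left(-1 + 2\right) K = 1 K = K$)
$J{\left(L,U \right)} = \frac{19}{9} - \frac{7}{U} + \frac{\sqrt{U}}{18}$ ($J{\left(L,U \right)} = 2 + \left(\frac{- \frac{2}{9} - \frac{\sqrt{U}}{9}}{-2} - \frac{7}{U}\right) = 2 + \left(\left(- \frac{2}{9} - \frac{\sqrt{U}}{9}\right) \left(- \frac{1}{2}\right) - \frac{7}{U}\right) = 2 - \left(- \frac{1}{9} + \frac{7}{U} - \frac{\sqrt{U}}{18}\right) = 2 + \left(\frac{1}{9} - \frac{7}{U} + \frac{\sqrt{U}}{18}\right) = \frac{19}{9} - \frac{7}{U} + \frac{\sqrt{U}}{18}$)
$J{\left(-12,B{\left(-4,4 \right)} \right)} 33 = \frac{-126 + 4 \left(38 + \sqrt{4}\right)}{18 \cdot 4} \cdot 33 = \frac{1}{18} \cdot \frac{1}{4} \left(-126 + 4 \left(38 + 2\right)\right) 33 = \frac{1}{18} \cdot \frac{1}{4} \left(-126 + 4 \cdot 40\right) 33 = \frac{1}{18} \cdot \frac{1}{4} \left(-126 + 160\right) 33 = \frac{1}{18} \cdot \frac{1}{4} \cdot 34 \cdot 33 = \frac{17}{36} \cdot 33 = \frac{187}{12}$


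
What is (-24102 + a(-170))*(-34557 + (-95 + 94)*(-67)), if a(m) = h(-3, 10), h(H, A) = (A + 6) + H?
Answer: 830829610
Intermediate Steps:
h(H, A) = 6 + A + H (h(H, A) = (6 + A) + H = 6 + A + H)
a(m) = 13 (a(m) = 6 + 10 - 3 = 13)
(-24102 + a(-170))*(-34557 + (-95 + 94)*(-67)) = (-24102 + 13)*(-34557 + (-95 + 94)*(-67)) = -24089*(-34557 - 1*(-67)) = -24089*(-34557 + 67) = -24089*(-34490) = 830829610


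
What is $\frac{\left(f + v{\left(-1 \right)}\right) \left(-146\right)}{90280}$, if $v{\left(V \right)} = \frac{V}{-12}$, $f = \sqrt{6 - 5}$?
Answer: $- \frac{949}{541680} \approx -0.001752$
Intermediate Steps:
$f = 1$ ($f = \sqrt{1} = 1$)
$v{\left(V \right)} = - \frac{V}{12}$ ($v{\left(V \right)} = V \left(- \frac{1}{12}\right) = - \frac{V}{12}$)
$\frac{\left(f + v{\left(-1 \right)}\right) \left(-146\right)}{90280} = \frac{\left(1 - - \frac{1}{12}\right) \left(-146\right)}{90280} = \left(1 + \frac{1}{12}\right) \left(-146\right) \frac{1}{90280} = \frac{13}{12} \left(-146\right) \frac{1}{90280} = \left(- \frac{949}{6}\right) \frac{1}{90280} = - \frac{949}{541680}$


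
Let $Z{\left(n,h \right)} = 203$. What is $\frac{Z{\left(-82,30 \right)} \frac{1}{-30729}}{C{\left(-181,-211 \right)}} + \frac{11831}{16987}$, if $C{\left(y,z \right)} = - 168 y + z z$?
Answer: $\frac{27240794085910}{39112452684867} \approx 0.69647$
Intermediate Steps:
$C{\left(y,z \right)} = z^{2} - 168 y$ ($C{\left(y,z \right)} = - 168 y + z^{2} = z^{2} - 168 y$)
$\frac{Z{\left(-82,30 \right)} \frac{1}{-30729}}{C{\left(-181,-211 \right)}} + \frac{11831}{16987} = \frac{203 \frac{1}{-30729}}{\left(-211\right)^{2} - -30408} + \frac{11831}{16987} = \frac{203 \left(- \frac{1}{30729}\right)}{44521 + 30408} + 11831 \cdot \frac{1}{16987} = - \frac{203}{30729 \cdot 74929} + \frac{11831}{16987} = \left(- \frac{203}{30729}\right) \frac{1}{74929} + \frac{11831}{16987} = - \frac{203}{2302493241} + \frac{11831}{16987} = \frac{27240794085910}{39112452684867}$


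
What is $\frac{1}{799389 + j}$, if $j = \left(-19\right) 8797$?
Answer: $\frac{1}{632246} \approx 1.5817 \cdot 10^{-6}$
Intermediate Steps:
$j = -167143$
$\frac{1}{799389 + j} = \frac{1}{799389 - 167143} = \frac{1}{632246}$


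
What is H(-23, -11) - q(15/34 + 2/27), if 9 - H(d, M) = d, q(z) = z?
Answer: 28903/918 ≈ 31.485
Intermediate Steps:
H(d, M) = 9 - d
H(-23, -11) - q(15/34 + 2/27) = (9 - 1*(-23)) - (15/34 + 2/27) = (9 + 23) - (15*(1/34) + 2*(1/27)) = 32 - (15/34 + 2/27) = 32 - 1*473/918 = 32 - 473/918 = 28903/918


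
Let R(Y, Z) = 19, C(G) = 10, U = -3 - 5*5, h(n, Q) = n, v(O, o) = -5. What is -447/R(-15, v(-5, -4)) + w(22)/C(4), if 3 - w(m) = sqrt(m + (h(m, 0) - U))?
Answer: -4413/190 - 3*sqrt(2)/5 ≈ -24.075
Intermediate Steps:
U = -28 (U = -3 - 25 = -28)
w(m) = 3 - sqrt(28 + 2*m) (w(m) = 3 - sqrt(m + (m - 1*(-28))) = 3 - sqrt(m + (m + 28)) = 3 - sqrt(m + (28 + m)) = 3 - sqrt(28 + 2*m))
-447/R(-15, v(-5, -4)) + w(22)/C(4) = -447/19 + (3 - sqrt(28 + 2*22))/10 = -447*1/19 + (3 - sqrt(28 + 44))*(1/10) = -447/19 + (3 - sqrt(72))*(1/10) = -447/19 + (3 - 6*sqrt(2))*(1/10) = -447/19 + (3/10 - 3*sqrt(2)/5) = -4413/190 - 3*sqrt(2)/5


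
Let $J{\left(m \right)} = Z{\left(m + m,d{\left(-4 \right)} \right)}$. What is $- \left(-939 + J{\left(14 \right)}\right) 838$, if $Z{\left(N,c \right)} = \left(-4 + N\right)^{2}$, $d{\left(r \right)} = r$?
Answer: $304194$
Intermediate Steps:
$J{\left(m \right)} = \left(-4 + 2 m\right)^{2}$ ($J{\left(m \right)} = \left(-4 + \left(m + m\right)\right)^{2} = \left(-4 + 2 m\right)^{2}$)
$- \left(-939 + J{\left(14 \right)}\right) 838 = - \left(-939 + 4 \left(-2 + 14\right)^{2}\right) 838 = - \left(-939 + 4 \cdot 12^{2}\right) 838 = - \left(-939 + 4 \cdot 144\right) 838 = - \left(-939 + 576\right) 838 = - \left(-363\right) 838 = \left(-1\right) \left(-304194\right) = 304194$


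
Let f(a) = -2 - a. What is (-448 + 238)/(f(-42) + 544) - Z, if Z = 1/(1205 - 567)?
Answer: -33641/93148 ≈ -0.36116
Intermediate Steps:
Z = 1/638 ≈ 0.0015674
(-448 + 238)/(f(-42) + 544) - Z = (-448 + 238)/((-2 - 1*(-42)) + 544) - 1*1/638 = -210/((-2 + 42) + 544) - 1/638 = -210/(40 + 544) - 1/638 = -210/584 - 1/638 = -210*1/584 - 1/638 = -105/292 - 1/638 = -33641/93148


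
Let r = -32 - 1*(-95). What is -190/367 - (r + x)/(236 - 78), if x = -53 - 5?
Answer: -31855/57986 ≈ -0.54936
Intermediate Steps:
x = -58
r = 63 (r = -32 + 95 = 63)
-190/367 - (r + x)/(236 - 78) = -190/367 - (63 - 58)/(236 - 78) = -190*1/367 - 5/158 = -190/367 - 5/158 = -31855/57986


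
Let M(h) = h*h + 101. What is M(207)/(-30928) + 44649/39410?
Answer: -77938807/304718120 ≈ -0.25577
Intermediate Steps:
M(h) = 101 + h² (M(h) = h² + 101 = 101 + h²)
M(207)/(-30928) + 44649/39410 = (101 + 207²)/(-30928) + 44649/39410 = (101 + 42849)*(-1/30928) + 44649*(1/39410) = 42950*(-1/30928) + 44649/39410 = -21475/15464 + 44649/39410 = -77938807/304718120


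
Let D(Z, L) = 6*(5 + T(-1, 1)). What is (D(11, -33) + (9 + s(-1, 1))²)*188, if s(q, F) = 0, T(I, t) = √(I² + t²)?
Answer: 20868 + 1128*√2 ≈ 22463.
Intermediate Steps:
D(Z, L) = 30 + 6*√2 (D(Z, L) = 6*(5 + √((-1)² + 1²)) = 6*(5 + √(1 + 1)) = 6*(5 + √2) = 30 + 6*√2)
(D(11, -33) + (9 + s(-1, 1))²)*188 = ((30 + 6*√2) + (9 + 0)²)*188 = ((30 + 6*√2) + 9²)*188 = ((30 + 6*√2) + 81)*188 = (111 + 6*√2)*188 = 20868 + 1128*√2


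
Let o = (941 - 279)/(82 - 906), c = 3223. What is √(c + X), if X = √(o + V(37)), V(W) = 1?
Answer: √(136771228 + 1854*√103)/206 ≈ 56.775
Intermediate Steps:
o = -331/412 (o = 662/(-824) = 662*(-1/824) = -331/412 ≈ -0.80340)
X = 9*√103/206 (X = √(-331/412 + 1) = √(81/412) = 9*√103/206 ≈ 0.44340)
√(c + X) = √(3223 + 9*√103/206)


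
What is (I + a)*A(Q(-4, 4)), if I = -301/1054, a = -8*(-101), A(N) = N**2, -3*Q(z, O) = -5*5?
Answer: 177360625/3162 ≈ 56091.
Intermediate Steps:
Q(z, O) = 25/3 (Q(z, O) = -(-5)*5/3 = -1/3*(-25) = 25/3)
a = 808
I = -301/1054 (I = -301*1/1054 = -301/1054 ≈ -0.28558)
(I + a)*A(Q(-4, 4)) = (-301/1054 + 808)*(25/3)**2 = (851331/1054)*(625/9) = 177360625/3162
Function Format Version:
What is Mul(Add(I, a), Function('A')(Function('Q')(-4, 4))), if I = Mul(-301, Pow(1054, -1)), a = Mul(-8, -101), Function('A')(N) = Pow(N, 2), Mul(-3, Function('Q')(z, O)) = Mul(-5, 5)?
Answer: Rational(177360625, 3162) ≈ 56091.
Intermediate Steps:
Function('Q')(z, O) = Rational(25, 3) (Function('Q')(z, O) = Mul(Rational(-1, 3), Mul(-5, 5)) = Mul(Rational(-1, 3), -25) = Rational(25, 3))
a = 808
I = Rational(-301, 1054) (I = Mul(-301, Rational(1, 1054)) = Rational(-301, 1054) ≈ -0.28558)
Mul(Add(I, a), Function('A')(Function('Q')(-4, 4))) = Mul(Add(Rational(-301, 1054), 808), Pow(Rational(25, 3), 2)) = Mul(Rational(851331, 1054), Rational(625, 9)) = Rational(177360625, 3162)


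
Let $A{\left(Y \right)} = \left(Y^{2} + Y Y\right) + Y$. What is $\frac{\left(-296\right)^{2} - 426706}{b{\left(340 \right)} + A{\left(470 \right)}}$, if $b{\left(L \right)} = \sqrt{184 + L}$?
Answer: $- \frac{37492333575}{48900688094} + \frac{169545 \sqrt{131}}{48900688094} \approx -0.76666$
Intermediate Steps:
$A{\left(Y \right)} = Y + 2 Y^{2}$ ($A{\left(Y \right)} = \left(Y^{2} + Y^{2}\right) + Y = 2 Y^{2} + Y = Y + 2 Y^{2}$)
$\frac{\left(-296\right)^{2} - 426706}{b{\left(340 \right)} + A{\left(470 \right)}} = \frac{\left(-296\right)^{2} - 426706}{\sqrt{184 + 340} + 470 \left(1 + 2 \cdot 470\right)} = \frac{87616 - 426706}{\sqrt{524} + 470 \left(1 + 940\right)} = - \frac{339090}{2 \sqrt{131} + 470 \cdot 941} = - \frac{339090}{2 \sqrt{131} + 442270} = - \frac{339090}{442270 + 2 \sqrt{131}}$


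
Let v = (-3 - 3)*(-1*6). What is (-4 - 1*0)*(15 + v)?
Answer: -204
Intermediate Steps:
v = 36 (v = -6*(-6) = 36)
(-4 - 1*0)*(15 + v) = (-4 - 1*0)*(15 + 36) = (-4 + 0)*51 = -4*51 = -204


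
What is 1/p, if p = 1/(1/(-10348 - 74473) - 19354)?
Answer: -1641625635/84821 ≈ -19354.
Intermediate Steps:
p = -84821/1641625635 (p = 1/(1/(-84821) - 19354) = 1/(-1/84821 - 19354) = 1/(-1641625635/84821) = -84821/1641625635 ≈ -5.1669e-5)
1/p = 1/(-84821/1641625635) = -1641625635/84821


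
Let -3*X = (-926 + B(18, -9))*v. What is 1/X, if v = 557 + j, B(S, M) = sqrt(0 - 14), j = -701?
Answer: -463/20579760 - I*sqrt(14)/41159520 ≈ -2.2498e-5 - 9.0906e-8*I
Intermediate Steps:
B(S, M) = I*sqrt(14) (B(S, M) = sqrt(-14) = I*sqrt(14))
v = -144 (v = 557 - 701 = -144)
X = -44448 + 48*I*sqrt(14) (X = -(-926 + I*sqrt(14))*(-144)/3 = -(133344 - 144*I*sqrt(14))/3 = -44448 + 48*I*sqrt(14) ≈ -44448.0 + 179.6*I)
1/X = 1/(-44448 + 48*I*sqrt(14))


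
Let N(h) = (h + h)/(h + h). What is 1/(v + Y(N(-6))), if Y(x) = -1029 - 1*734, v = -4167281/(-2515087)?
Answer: -2515087/4429931100 ≈ -0.00056775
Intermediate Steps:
N(h) = 1 (N(h) = (2*h)/((2*h)) = (2*h)*(1/(2*h)) = 1)
v = 4167281/2515087 (v = -4167281*(-1/2515087) = 4167281/2515087 ≈ 1.6569)
Y(x) = -1763 (Y(x) = -1029 - 734 = -1763)
1/(v + Y(N(-6))) = 1/(4167281/2515087 - 1763) = 1/(-4429931100/2515087) = -2515087/4429931100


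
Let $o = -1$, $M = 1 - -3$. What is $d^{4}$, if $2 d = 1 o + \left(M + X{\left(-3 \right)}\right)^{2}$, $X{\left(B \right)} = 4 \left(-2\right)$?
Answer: $\frac{50625}{16} \approx 3164.1$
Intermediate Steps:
$M = 4$ ($M = 1 + 3 = 4$)
$X{\left(B \right)} = -8$
$d = \frac{15}{2}$ ($d = \frac{1 \left(-1\right) + \left(4 - 8\right)^{2}}{2} = \frac{-1 + \left(-4\right)^{2}}{2} = \frac{-1 + 16}{2} = \frac{1}{2} \cdot 15 = \frac{15}{2} \approx 7.5$)
$d^{4} = \left(\frac{15}{2}\right)^{4} = \frac{50625}{16}$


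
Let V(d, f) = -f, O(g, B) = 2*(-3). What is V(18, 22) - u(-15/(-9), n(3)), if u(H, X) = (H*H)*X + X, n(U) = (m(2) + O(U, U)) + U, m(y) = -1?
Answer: -62/9 ≈ -6.8889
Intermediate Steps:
O(g, B) = -6
n(U) = -7 + U (n(U) = (-1 - 6) + U = -7 + U)
u(H, X) = X + X*H**2 (u(H, X) = H**2*X + X = X*H**2 + X = X + X*H**2)
V(18, 22) - u(-15/(-9), n(3)) = -1*22 - (-7 + 3)*(1 + (-15/(-9))**2) = -22 - (-4)*(1 + (-15*(-1/9))**2) = -22 - (-4)*(1 + (5/3)**2) = -22 - (-4)*(1 + 25/9) = -22 - (-4)*34/9 = -22 - 1*(-136/9) = -22 + 136/9 = -62/9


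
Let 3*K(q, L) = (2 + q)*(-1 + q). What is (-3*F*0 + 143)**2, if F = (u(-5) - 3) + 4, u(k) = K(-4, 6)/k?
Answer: 20449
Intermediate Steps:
K(q, L) = (-1 + q)*(2 + q)/3 (K(q, L) = ((2 + q)*(-1 + q))/3 = ((-1 + q)*(2 + q))/3 = (-1 + q)*(2 + q)/3)
u(k) = 10/(3*k) (u(k) = (-2/3 + (1/3)*(-4) + (1/3)*(-4)**2)/k = (-2/3 - 4/3 + (1/3)*16)/k = (-2/3 - 4/3 + 16/3)/k = 10/(3*k))
F = 1/3 (F = ((10/3)/(-5) - 3) + 4 = ((10/3)*(-1/5) - 3) + 4 = (-2/3 - 3) + 4 = -11/3 + 4 = 1/3 ≈ 0.33333)
(-3*F*0 + 143)**2 = (-3*1/3*0 + 143)**2 = (-1*0 + 143)**2 = (0 + 143)**2 = 143**2 = 20449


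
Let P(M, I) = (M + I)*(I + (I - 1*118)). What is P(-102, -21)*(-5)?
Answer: -98400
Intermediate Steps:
P(M, I) = (-118 + 2*I)*(I + M) (P(M, I) = (I + M)*(I + (I - 118)) = (I + M)*(I + (-118 + I)) = (I + M)*(-118 + 2*I) = (-118 + 2*I)*(I + M))
P(-102, -21)*(-5) = (-118*(-21) - 118*(-102) + 2*(-21)**2 + 2*(-21)*(-102))*(-5) = (2478 + 12036 + 2*441 + 4284)*(-5) = (2478 + 12036 + 882 + 4284)*(-5) = 19680*(-5) = -98400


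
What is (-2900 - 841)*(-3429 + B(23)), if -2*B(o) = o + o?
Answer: 12913932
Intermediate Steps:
B(o) = -o (B(o) = -(o + o)/2 = -o)
(-2900 - 841)*(-3429 + B(23)) = (-2900 - 841)*(-3429 - 1*23) = -3741*(-3429 - 23) = -3741*(-3452) = 12913932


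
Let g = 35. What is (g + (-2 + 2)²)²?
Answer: 1225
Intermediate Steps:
(g + (-2 + 2)²)² = (35 + (-2 + 2)²)² = (35 + 0²)² = (35 + 0)² = 35² = 1225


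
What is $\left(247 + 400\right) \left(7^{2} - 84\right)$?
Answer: $-22645$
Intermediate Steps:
$\left(247 + 400\right) \left(7^{2} - 84\right) = 647 \left(49 - 84\right) = 647 \left(-35\right) = -22645$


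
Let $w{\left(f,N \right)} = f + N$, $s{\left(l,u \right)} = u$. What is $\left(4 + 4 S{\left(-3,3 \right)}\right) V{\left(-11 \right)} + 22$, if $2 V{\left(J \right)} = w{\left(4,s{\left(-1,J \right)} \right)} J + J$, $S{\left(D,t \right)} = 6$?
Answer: $946$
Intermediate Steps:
$w{\left(f,N \right)} = N + f$
$V{\left(J \right)} = \frac{J}{2} + \frac{J \left(4 + J\right)}{2}$ ($V{\left(J \right)} = \frac{\left(J + 4\right) J + J}{2} = \frac{\left(4 + J\right) J + J}{2} = \frac{J \left(4 + J\right) + J}{2} = \frac{J + J \left(4 + J\right)}{2} = \frac{J}{2} + \frac{J \left(4 + J\right)}{2}$)
$\left(4 + 4 S{\left(-3,3 \right)}\right) V{\left(-11 \right)} + 22 = \left(4 + 4 \cdot 6\right) \frac{1}{2} \left(-11\right) \left(5 - 11\right) + 22 = \left(4 + 24\right) \frac{1}{2} \left(-11\right) \left(-6\right) + 22 = 28 \cdot 33 + 22 = 924 + 22 = 946$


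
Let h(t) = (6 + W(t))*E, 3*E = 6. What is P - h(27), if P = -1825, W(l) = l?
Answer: -1891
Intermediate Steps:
E = 2 (E = (⅓)*6 = 2)
h(t) = 12 + 2*t (h(t) = (6 + t)*2 = 12 + 2*t)
P - h(27) = -1825 - (12 + 2*27) = -1825 - (12 + 54) = -1825 - 1*66 = -1825 - 66 = -1891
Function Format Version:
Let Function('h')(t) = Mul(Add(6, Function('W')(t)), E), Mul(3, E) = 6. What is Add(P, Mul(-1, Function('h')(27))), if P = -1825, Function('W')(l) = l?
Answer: -1891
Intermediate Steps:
E = 2 (E = Mul(Rational(1, 3), 6) = 2)
Function('h')(t) = Add(12, Mul(2, t)) (Function('h')(t) = Mul(Add(6, t), 2) = Add(12, Mul(2, t)))
Add(P, Mul(-1, Function('h')(27))) = Add(-1825, Mul(-1, Add(12, Mul(2, 27)))) = Add(-1825, Mul(-1, Add(12, 54))) = Add(-1825, Mul(-1, 66)) = Add(-1825, -66) = -1891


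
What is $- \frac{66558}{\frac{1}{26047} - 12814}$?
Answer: $\frac{577878742}{111255419} \approx 5.1942$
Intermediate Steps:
$- \frac{66558}{\frac{1}{26047} - 12814} = - \frac{66558}{- \frac{333766257}{26047}} = \left(-66558\right) \left(- \frac{26047}{333766257}\right) = \frac{577878742}{111255419}$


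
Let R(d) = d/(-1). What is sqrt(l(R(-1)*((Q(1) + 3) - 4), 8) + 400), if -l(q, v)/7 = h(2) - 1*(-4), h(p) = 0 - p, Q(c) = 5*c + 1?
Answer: sqrt(386) ≈ 19.647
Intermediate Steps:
Q(c) = 1 + 5*c
R(d) = -d (R(d) = d*(-1) = -d)
h(p) = -p
l(q, v) = -14 (l(q, v) = -7*(-1*2 - 1*(-4)) = -7*(-2 + 4) = -7*2 = -14)
sqrt(l(R(-1)*((Q(1) + 3) - 4), 8) + 400) = sqrt(-14 + 400) = sqrt(386)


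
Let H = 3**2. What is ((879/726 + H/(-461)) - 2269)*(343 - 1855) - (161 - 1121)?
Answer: 191322519708/55781 ≈ 3.4299e+6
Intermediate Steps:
H = 9
((879/726 + H/(-461)) - 2269)*(343 - 1855) - (161 - 1121) = ((879/726 + 9/(-461)) - 2269)*(343 - 1855) - (161 - 1121) = ((879*(1/726) + 9*(-1/461)) - 2269)*(-1512) - 1*(-960) = ((293/242 - 9/461) - 2269)*(-1512) + 960 = (132895/111562 - 2269)*(-1512) + 960 = -253001283/111562*(-1512) + 960 = 191268969948/55781 + 960 = 191322519708/55781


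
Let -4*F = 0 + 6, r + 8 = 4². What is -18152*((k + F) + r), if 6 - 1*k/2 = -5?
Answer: -517332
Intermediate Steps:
r = 8 (r = -8 + 4² = -8 + 16 = 8)
k = 22 (k = 12 - 2*(-5) = 12 + 10 = 22)
F = -3/2 (F = -(0 + 6)/4 = -¼*6 = -3/2 ≈ -1.5000)
-18152*((k + F) + r) = -18152*((22 - 3/2) + 8) = -18152*(41/2 + 8) = -18152*57/2 = -517332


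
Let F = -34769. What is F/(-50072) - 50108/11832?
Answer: -262202621/74056488 ≈ -3.5406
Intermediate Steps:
F/(-50072) - 50108/11832 = -34769/(-50072) - 50108/11832 = -34769*(-1/50072) - 50108*1/11832 = 34769/50072 - 12527/2958 = -262202621/74056488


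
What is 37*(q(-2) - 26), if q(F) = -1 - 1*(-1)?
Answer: -962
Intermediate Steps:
q(F) = 0 (q(F) = -1 + 1 = 0)
37*(q(-2) - 26) = 37*(0 - 26) = 37*(-26) = -962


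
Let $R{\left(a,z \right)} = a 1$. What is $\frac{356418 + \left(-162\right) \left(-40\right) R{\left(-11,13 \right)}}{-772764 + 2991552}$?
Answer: $\frac{15841}{123266} \approx 0.12851$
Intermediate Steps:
$R{\left(a,z \right)} = a$
$\frac{356418 + \left(-162\right) \left(-40\right) R{\left(-11,13 \right)}}{-772764 + 2991552} = \frac{356418 + \left(-162\right) \left(-40\right) \left(-11\right)}{-772764 + 2991552} = \frac{356418 + 6480 \left(-11\right)}{2218788} = \left(356418 - 71280\right) \frac{1}{2218788} = 285138 \cdot \frac{1}{2218788} = \frac{15841}{123266}$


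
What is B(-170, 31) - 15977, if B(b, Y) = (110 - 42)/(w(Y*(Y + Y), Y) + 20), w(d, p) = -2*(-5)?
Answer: -239621/15 ≈ -15975.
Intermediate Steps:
w(d, p) = 10
B(b, Y) = 34/15 (B(b, Y) = (110 - 42)/(10 + 20) = 68/30 = 68*(1/30) = 34/15)
B(-170, 31) - 15977 = 34/15 - 15977 = -239621/15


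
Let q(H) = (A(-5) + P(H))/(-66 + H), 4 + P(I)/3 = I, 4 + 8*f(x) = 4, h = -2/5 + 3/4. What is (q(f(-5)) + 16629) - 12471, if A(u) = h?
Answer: 5488793/1320 ≈ 4158.2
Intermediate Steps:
h = 7/20 (h = -2*⅕ + 3*(¼) = -⅖ + ¾ = 7/20 ≈ 0.35000)
f(x) = 0 (f(x) = -½ + (⅛)*4 = -½ + ½ = 0)
P(I) = -12 + 3*I
A(u) = 7/20
q(H) = (-233/20 + 3*H)/(-66 + H) (q(H) = (7/20 + (-12 + 3*H))/(-66 + H) = (-233/20 + 3*H)/(-66 + H))
(q(f(-5)) + 16629) - 12471 = ((-233 + 60*0)/(20*(-66 + 0)) + 16629) - 12471 = ((1/20)*(-233 + 0)/(-66) + 16629) - 12471 = ((1/20)*(-1/66)*(-233) + 16629) - 12471 = (233/1320 + 16629) - 12471 = 21950513/1320 - 12471 = 5488793/1320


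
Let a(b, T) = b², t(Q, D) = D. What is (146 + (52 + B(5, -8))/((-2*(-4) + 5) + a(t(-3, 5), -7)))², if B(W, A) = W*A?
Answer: 7728400/361 ≈ 21408.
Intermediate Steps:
B(W, A) = A*W
(146 + (52 + B(5, -8))/((-2*(-4) + 5) + a(t(-3, 5), -7)))² = (146 + (52 - 8*5)/((-2*(-4) + 5) + 5²))² = (146 + (52 - 40)/((8 + 5) + 25))² = (146 + 12/(13 + 25))² = (146 + 12/38)² = (146 + 12*(1/38))² = (146 + 6/19)² = (2780/19)² = 7728400/361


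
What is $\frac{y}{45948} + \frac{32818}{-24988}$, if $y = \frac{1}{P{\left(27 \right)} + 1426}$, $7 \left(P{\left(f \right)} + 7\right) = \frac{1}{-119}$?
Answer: $- \frac{63657226985395}{48469340194008} \approx -1.3134$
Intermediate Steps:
$P{\left(f \right)} = - \frac{5832}{833}$ ($P{\left(f \right)} = -7 + \frac{1}{7 \left(-119\right)} = -7 + \frac{1}{7} \left(- \frac{1}{119}\right) = -7 - \frac{1}{833} = - \frac{5832}{833}$)
$y = \frac{833}{1182026}$ ($y = \frac{1}{- \frac{5832}{833} + 1426} = \frac{1}{\frac{1182026}{833}} = \frac{833}{1182026} \approx 0.00070472$)
$\frac{y}{45948} + \frac{32818}{-24988} = \frac{833}{1182026 \cdot 45948} + \frac{32818}{-24988} = \frac{833}{1182026} \cdot \frac{1}{45948} + 32818 \left(- \frac{1}{24988}\right) = \frac{119}{7758818664} - \frac{16409}{12494} = - \frac{63657226985395}{48469340194008}$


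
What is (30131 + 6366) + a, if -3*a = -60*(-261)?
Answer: 31277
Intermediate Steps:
a = -5220 (a = -(-20)*(-261) = -⅓*15660 = -5220)
(30131 + 6366) + a = (30131 + 6366) - 5220 = 36497 - 5220 = 31277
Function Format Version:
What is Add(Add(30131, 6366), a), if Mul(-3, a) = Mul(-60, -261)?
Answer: 31277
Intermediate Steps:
a = -5220 (a = Mul(Rational(-1, 3), Mul(-60, -261)) = Mul(Rational(-1, 3), 15660) = -5220)
Add(Add(30131, 6366), a) = Add(Add(30131, 6366), -5220) = Add(36497, -5220) = 31277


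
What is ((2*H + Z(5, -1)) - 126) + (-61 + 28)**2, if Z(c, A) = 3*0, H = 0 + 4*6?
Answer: 1011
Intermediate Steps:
H = 24 (H = 0 + 24 = 24)
Z(c, A) = 0
((2*H + Z(5, -1)) - 126) + (-61 + 28)**2 = ((2*24 + 0) - 126) + (-61 + 28)**2 = ((48 + 0) - 126) + (-33)**2 = (48 - 126) + 1089 = -78 + 1089 = 1011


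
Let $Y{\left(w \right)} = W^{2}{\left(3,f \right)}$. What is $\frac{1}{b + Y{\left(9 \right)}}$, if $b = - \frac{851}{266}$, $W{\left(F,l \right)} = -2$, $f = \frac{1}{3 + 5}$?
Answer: $\frac{266}{213} \approx 1.2488$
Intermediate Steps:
$f = \frac{1}{8} \approx 0.125$
$Y{\left(w \right)} = 4$ ($Y{\left(w \right)} = \left(-2\right)^{2} = 4$)
$b = - \frac{851}{266}$ ($b = \left(-851\right) \frac{1}{266} = - \frac{851}{266} \approx -3.1992$)
$\frac{1}{b + Y{\left(9 \right)}} = \frac{1}{- \frac{851}{266} + 4} = \frac{1}{\frac{213}{266}} = \frac{266}{213}$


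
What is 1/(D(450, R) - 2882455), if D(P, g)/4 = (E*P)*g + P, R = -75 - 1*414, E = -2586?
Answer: 1/2273316545 ≈ 4.3989e-10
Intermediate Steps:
R = -489 (R = -75 - 414 = -489)
D(P, g) = 4*P - 10344*P*g (D(P, g) = 4*((-2586*P)*g + P) = 4*(-2586*P*g + P) = 4*(P - 2586*P*g) = 4*P - 10344*P*g)
1/(D(450, R) - 2882455) = 1/(4*450*(1 - 2586*(-489)) - 2882455) = 1/(4*450*(1 + 1264554) - 2882455) = 1/(4*450*1264555 - 2882455) = 1/(2276199000 - 2882455) = 1/2273316545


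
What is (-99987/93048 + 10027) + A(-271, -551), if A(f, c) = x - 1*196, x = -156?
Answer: 300046471/31016 ≈ 9673.9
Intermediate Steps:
A(f, c) = -352 (A(f, c) = -156 - 1*196 = -156 - 196 = -352)
(-99987/93048 + 10027) + A(-271, -551) = (-99987/93048 + 10027) - 352 = (-99987*1/93048 + 10027) - 352 = (-33329/31016 + 10027) - 352 = 310964103/31016 - 352 = 300046471/31016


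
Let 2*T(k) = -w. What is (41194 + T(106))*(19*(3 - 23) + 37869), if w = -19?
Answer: 3089356023/2 ≈ 1.5447e+9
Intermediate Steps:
T(k) = 19/2 (T(k) = (-1*(-19))/2 = (½)*19 = 19/2)
(41194 + T(106))*(19*(3 - 23) + 37869) = (41194 + 19/2)*(19*(3 - 23) + 37869) = 82407*(19*(-20) + 37869)/2 = 82407*(-380 + 37869)/2 = (82407/2)*37489 = 3089356023/2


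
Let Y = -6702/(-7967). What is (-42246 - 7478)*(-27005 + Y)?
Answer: 345087981332/257 ≈ 1.3428e+9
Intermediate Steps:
Y = 6702/7967 (Y = -6702*(-1/7967) = 6702/7967 ≈ 0.84122)
(-42246 - 7478)*(-27005 + Y) = (-42246 - 7478)*(-27005 + 6702/7967) = -49724*(-215142133/7967) = 345087981332/257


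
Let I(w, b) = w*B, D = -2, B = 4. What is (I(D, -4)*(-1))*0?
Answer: 0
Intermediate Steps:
I(w, b) = 4*w (I(w, b) = w*4 = 4*w)
(I(D, -4)*(-1))*0 = ((4*(-2))*(-1))*0 = -8*(-1)*0 = 8*0 = 0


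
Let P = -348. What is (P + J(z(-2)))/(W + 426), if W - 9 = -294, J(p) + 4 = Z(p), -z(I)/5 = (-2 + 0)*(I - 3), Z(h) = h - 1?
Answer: -403/141 ≈ -2.8582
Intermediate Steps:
Z(h) = -1 + h
z(I) = -30 + 10*I (z(I) = -5*(-2 + 0)*(I - 3) = -(-10)*(-3 + I) = -5*(6 - 2*I) = -30 + 10*I)
J(p) = -5 + p (J(p) = -4 + (-1 + p) = -5 + p)
W = -285 (W = 9 - 294 = -285)
(P + J(z(-2)))/(W + 426) = (-348 + (-5 + (-30 + 10*(-2))))/(-285 + 426) = (-348 + (-5 + (-30 - 20)))/141 = (-348 + (-5 - 50))*(1/141) = (-348 - 55)*(1/141) = -403*1/141 = -403/141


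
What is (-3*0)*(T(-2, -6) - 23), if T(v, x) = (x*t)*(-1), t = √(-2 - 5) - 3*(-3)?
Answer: 0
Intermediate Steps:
t = 9 + I*√7 (t = √(-7) + 9 = I*√7 + 9 = 9 + I*√7 ≈ 9.0 + 2.6458*I)
T(v, x) = -x*(9 + I*√7) (T(v, x) = (x*(9 + I*√7))*(-1) = -x*(9 + I*√7))
(-3*0)*(T(-2, -6) - 23) = (-3*0)*(-1*(-6)*(9 + I*√7) - 23) = 0*((54 + 6*I*√7) - 23) = 0*(31 + 6*I*√7) = 0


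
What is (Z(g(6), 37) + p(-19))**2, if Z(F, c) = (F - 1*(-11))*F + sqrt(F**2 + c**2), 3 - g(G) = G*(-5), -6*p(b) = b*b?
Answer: 69827689/36 + 8351*sqrt(2458)/3 ≈ 2.0777e+6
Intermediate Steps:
p(b) = -b**2/6 (p(b) = -b*b/6 = -b**2/6)
g(G) = 3 + 5*G (g(G) = 3 - G*(-5) = 3 - (-5)*G = 3 + 5*G)
Z(F, c) = sqrt(F**2 + c**2) + F*(11 + F) (Z(F, c) = (F + 11)*F + sqrt(F**2 + c**2) = (11 + F)*F + sqrt(F**2 + c**2) = F*(11 + F) + sqrt(F**2 + c**2) = sqrt(F**2 + c**2) + F*(11 + F))
(Z(g(6), 37) + p(-19))**2 = (((3 + 5*6)**2 + sqrt((3 + 5*6)**2 + 37**2) + 11*(3 + 5*6)) - 1/6*(-19)**2)**2 = (((3 + 30)**2 + sqrt((3 + 30)**2 + 1369) + 11*(3 + 30)) - 1/6*361)**2 = ((33**2 + sqrt(33**2 + 1369) + 11*33) - 361/6)**2 = ((1089 + sqrt(1089 + 1369) + 363) - 361/6)**2 = ((1089 + sqrt(2458) + 363) - 361/6)**2 = ((1452 + sqrt(2458)) - 361/6)**2 = (8351/6 + sqrt(2458))**2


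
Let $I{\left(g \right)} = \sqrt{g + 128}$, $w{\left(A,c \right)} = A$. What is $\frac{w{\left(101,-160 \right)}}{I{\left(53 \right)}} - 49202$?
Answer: $-49202 + \frac{101 \sqrt{181}}{181} \approx -49195.0$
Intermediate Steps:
$I{\left(g \right)} = \sqrt{128 + g}$
$\frac{w{\left(101,-160 \right)}}{I{\left(53 \right)}} - 49202 = \frac{101}{\sqrt{128 + 53}} - 49202 = \frac{101}{\sqrt{181}} - 49202 = 101 \frac{\sqrt{181}}{181} - 49202 = \frac{101 \sqrt{181}}{181} - 49202 = -49202 + \frac{101 \sqrt{181}}{181}$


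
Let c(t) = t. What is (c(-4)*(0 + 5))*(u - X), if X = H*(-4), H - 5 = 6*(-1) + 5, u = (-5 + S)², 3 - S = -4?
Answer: -400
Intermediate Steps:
S = 7 (S = 3 - 1*(-4) = 3 + 4 = 7)
u = 4 (u = (-5 + 7)² = 2² = 4)
H = 4 (H = 5 + (6*(-1) + 5) = 5 + (-6 + 5) = 5 - 1 = 4)
X = -16 (X = 4*(-4) = -16)
(c(-4)*(0 + 5))*(u - X) = (-4*(0 + 5))*(4 - 1*(-16)) = (-4*5)*(4 + 16) = -20*20 = -400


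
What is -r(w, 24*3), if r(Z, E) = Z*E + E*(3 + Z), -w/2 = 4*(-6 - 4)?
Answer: -11736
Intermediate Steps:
w = 80 (w = -8*(-6 - 4) = -8*(-10) = -2*(-40) = 80)
r(Z, E) = E*Z + E*(3 + Z)
-r(w, 24*3) = -24*3*(3 + 2*80) = -72*(3 + 160) = -72*163 = -1*11736 = -11736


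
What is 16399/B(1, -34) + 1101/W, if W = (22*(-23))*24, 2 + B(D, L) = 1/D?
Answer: -66383519/4048 ≈ -16399.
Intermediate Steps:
B(D, L) = -2 + 1/D
W = -12144 (W = -506*24 = -12144)
16399/B(1, -34) + 1101/W = 16399/(-2 + 1/1) + 1101/(-12144) = 16399/(-2 + 1) + 1101*(-1/12144) = 16399/(-1) - 367/4048 = 16399*(-1) - 367/4048 = -16399 - 367/4048 = -66383519/4048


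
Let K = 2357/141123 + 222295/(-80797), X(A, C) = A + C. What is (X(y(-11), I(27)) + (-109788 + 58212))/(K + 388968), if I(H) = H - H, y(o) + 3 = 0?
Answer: -588120006983949/4435104492479252 ≈ -0.13261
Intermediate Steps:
y(o) = -3 (y(o) = -3 + 0 = -3)
I(H) = 0
K = -31180498756/11402315031 (K = 2357*(1/141123) + 222295*(-1/80797) = 2357/141123 - 222295/80797 = -31180498756/11402315031 ≈ -2.7346)
(X(y(-11), I(27)) + (-109788 + 58212))/(K + 388968) = ((-3 + 0) + (-109788 + 58212))/(-31180498756/11402315031 + 388968) = (-3 - 51576)/(4435104492479252/11402315031) = -51579*11402315031/4435104492479252 = -588120006983949/4435104492479252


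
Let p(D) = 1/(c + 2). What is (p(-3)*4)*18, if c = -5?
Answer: -24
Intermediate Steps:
p(D) = -⅓ (p(D) = 1/(-5 + 2) = 1/(-3) = -⅓)
(p(-3)*4)*18 = -⅓*4*18 = -4/3*18 = -24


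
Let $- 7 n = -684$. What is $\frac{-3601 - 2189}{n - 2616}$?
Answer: $\frac{6755}{2938} \approx 2.2992$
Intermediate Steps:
$n = \frac{684}{7}$ ($n = \left(- \frac{1}{7}\right) \left(-684\right) = \frac{684}{7} \approx 97.714$)
$\frac{-3601 - 2189}{n - 2616} = \frac{-3601 - 2189}{\frac{684}{7} - 2616} = - \frac{5790}{- \frac{17628}{7}} = \left(-5790\right) \left(- \frac{7}{17628}\right) = \frac{6755}{2938}$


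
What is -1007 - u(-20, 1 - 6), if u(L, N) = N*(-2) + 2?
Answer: -1019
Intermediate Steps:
u(L, N) = 2 - 2*N (u(L, N) = -2*N + 2 = 2 - 2*N)
-1007 - u(-20, 1 - 6) = -1007 - (2 - 2*(1 - 6)) = -1007 - (2 - 2*(-5)) = -1007 - (2 + 10) = -1007 - 1*12 = -1007 - 12 = -1019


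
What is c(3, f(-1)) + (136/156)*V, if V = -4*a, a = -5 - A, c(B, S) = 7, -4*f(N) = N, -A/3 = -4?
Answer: 2585/39 ≈ 66.282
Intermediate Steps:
A = 12 (A = -3*(-4) = 12)
f(N) = -N/4
a = -17 (a = -5 - 1*12 = -5 - 12 = -17)
V = 68 (V = -4*(-17) = 68)
c(3, f(-1)) + (136/156)*V = 7 + (136/156)*68 = 7 + (136*(1/156))*68 = 7 + (34/39)*68 = 7 + 2312/39 = 2585/39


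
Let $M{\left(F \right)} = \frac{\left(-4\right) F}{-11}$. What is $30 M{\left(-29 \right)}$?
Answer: $- \frac{3480}{11} \approx -316.36$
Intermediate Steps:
$M{\left(F \right)} = \frac{4 F}{11}$ ($M{\left(F \right)} = - 4 F \left(- \frac{1}{11}\right) = \frac{4 F}{11}$)
$30 M{\left(-29 \right)} = 30 \cdot \frac{4}{11} \left(-29\right) = 30 \left(- \frac{116}{11}\right) = - \frac{3480}{11}$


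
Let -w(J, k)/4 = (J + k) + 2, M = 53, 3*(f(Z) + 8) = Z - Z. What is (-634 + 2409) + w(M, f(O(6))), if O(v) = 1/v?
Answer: 1587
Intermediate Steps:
f(Z) = -8 (f(Z) = -8 + (Z - Z)/3 = -8 + (⅓)*0 = -8 + 0 = -8)
w(J, k) = -8 - 4*J - 4*k (w(J, k) = -4*((J + k) + 2) = -4*(2 + J + k) = -8 - 4*J - 4*k)
(-634 + 2409) + w(M, f(O(6))) = (-634 + 2409) + (-8 - 4*53 - 4*(-8)) = 1775 + (-8 - 212 + 32) = 1775 - 188 = 1587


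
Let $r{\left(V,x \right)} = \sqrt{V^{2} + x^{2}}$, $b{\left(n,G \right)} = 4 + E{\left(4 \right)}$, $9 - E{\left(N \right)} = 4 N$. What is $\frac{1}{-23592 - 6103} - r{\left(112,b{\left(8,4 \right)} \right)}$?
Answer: $- \frac{1}{29695} - \sqrt{12553} \approx -112.04$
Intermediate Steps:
$E{\left(N \right)} = 9 - 4 N$
$b{\left(n,G \right)} = -3$ ($b{\left(n,G \right)} = 4 + \left(9 - 16\right) = 4 - 7 = -3$)
$\frac{1}{-23592 - 6103} - r{\left(112,b{\left(8,4 \right)} \right)} = \frac{1}{-23592 - 6103} - \sqrt{112^{2} + \left(-3\right)^{2}} = \frac{1}{-23592 - 6103} - \sqrt{12544 + 9} = \frac{1}{-29695} - \sqrt{12553} = - \frac{1}{29695} - \sqrt{12553}$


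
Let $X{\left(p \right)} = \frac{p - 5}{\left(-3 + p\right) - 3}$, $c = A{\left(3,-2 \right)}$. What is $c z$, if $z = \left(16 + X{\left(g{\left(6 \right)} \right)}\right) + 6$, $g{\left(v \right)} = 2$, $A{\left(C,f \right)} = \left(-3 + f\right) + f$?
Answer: $- \frac{637}{4} \approx -159.25$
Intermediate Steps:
$A{\left(C,f \right)} = -3 + 2 f$
$c = -7$ ($c = -3 + 2 \left(-2\right) = -3 - 4 = -7$)
$X{\left(p \right)} = \frac{-5 + p}{-6 + p}$
$z = \frac{91}{4}$ ($z = \left(16 + \frac{-5 + 2}{-6 + 2}\right) + 6 = \left(16 + \frac{1}{-4} \left(-3\right)\right) + 6 = \left(16 - - \frac{3}{4}\right) + 6 = \left(16 + \frac{3}{4}\right) + 6 = \frac{67}{4} + 6 = \frac{91}{4} \approx 22.75$)
$c z = \left(-7\right) \frac{91}{4} = - \frac{637}{4}$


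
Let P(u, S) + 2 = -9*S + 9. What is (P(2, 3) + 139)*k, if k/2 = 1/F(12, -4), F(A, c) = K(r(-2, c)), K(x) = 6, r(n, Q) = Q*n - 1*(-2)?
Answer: 119/3 ≈ 39.667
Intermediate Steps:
r(n, Q) = 2 + Q*n (r(n, Q) = Q*n + 2 = 2 + Q*n)
F(A, c) = 6
k = 1/3 (k = 2/6 = 2*(1/6) = 1/3 ≈ 0.33333)
P(u, S) = 7 - 9*S (P(u, S) = -2 + (-9*S + 9) = -2 + (9 - 9*S) = 7 - 9*S)
(P(2, 3) + 139)*k = ((7 - 9*3) + 139)*(1/3) = ((7 - 27) + 139)*(1/3) = (-20 + 139)*(1/3) = 119*(1/3) = 119/3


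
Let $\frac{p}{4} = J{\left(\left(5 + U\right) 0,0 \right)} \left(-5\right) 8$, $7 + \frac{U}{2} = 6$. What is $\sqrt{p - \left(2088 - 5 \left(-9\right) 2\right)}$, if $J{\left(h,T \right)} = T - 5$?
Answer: $i \sqrt{1378} \approx 37.121 i$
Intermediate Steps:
$U = -2$ ($U = -14 + 2 \cdot 6 = -14 + 12 = -2$)
$J{\left(h,T \right)} = -5 + T$
$p = 800$ ($p = 4 \left(-5 + 0\right) \left(-5\right) 8 = 4 \left(-5\right) \left(-5\right) 8 = 4 \cdot 25 \cdot 8 = 4 \cdot 200 = 800$)
$\sqrt{p - \left(2088 - 5 \left(-9\right) 2\right)} = \sqrt{800 - \left(2088 - 5 \left(-9\right) 2\right)} = \sqrt{800 - 2178} = \sqrt{-1378} = i \sqrt{1378}$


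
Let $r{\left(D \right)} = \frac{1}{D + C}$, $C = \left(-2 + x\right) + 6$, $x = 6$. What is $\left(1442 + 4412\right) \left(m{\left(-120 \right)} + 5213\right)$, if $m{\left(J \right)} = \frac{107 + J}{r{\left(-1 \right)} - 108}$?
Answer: $\frac{29632596760}{971} \approx 3.0518 \cdot 10^{7}$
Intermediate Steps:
$C = 10$ ($C = \left(-2 + 6\right) + 6 = 4 + 6 = 10$)
$r{\left(D \right)} = \frac{1}{10 + D}$ ($r{\left(D \right)} = \frac{1}{D + 10} = \frac{1}{10 + D}$)
$m{\left(J \right)} = - \frac{963}{971} - \frac{9 J}{971}$ ($m{\left(J \right)} = \frac{107 + J}{\frac{1}{10 - 1} - 108} = \frac{107 + J}{\frac{1}{9} - 108} = \frac{107 + J}{- \frac{971}{9}} = \left(107 + J\right) \left(- \frac{9}{971}\right) = - \frac{963}{971} - \frac{9 J}{971}$)
$\left(1442 + 4412\right) \left(m{\left(-120 \right)} + 5213\right) = \left(1442 + 4412\right) \left(\left(- \frac{963}{971} - - \frac{1080}{971}\right) + 5213\right) = 5854 \left(\left(- \frac{963}{971} + \frac{1080}{971}\right) + 5213\right) = 5854 \left(\frac{117}{971} + 5213\right) = 5854 \cdot \frac{5061940}{971} = \frac{29632596760}{971}$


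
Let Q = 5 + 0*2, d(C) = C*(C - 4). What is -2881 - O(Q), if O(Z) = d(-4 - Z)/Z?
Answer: -14522/5 ≈ -2904.4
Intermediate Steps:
d(C) = C*(-4 + C)
Q = 5 (Q = 5 + 0 = 5)
O(Z) = (-8 - Z)*(-4 - Z)/Z (O(Z) = ((-4 - Z)*(-4 + (-4 - Z)))/Z = ((-4 - Z)*(-8 - Z))/Z = ((-8 - Z)*(-4 - Z))/Z = (-8 - Z)*(-4 - Z)/Z)
-2881 - O(Q) = -2881 - (12 + 5 + 32/5) = -2881 - 1*117/5 = -2881 - 117/5 = -14522/5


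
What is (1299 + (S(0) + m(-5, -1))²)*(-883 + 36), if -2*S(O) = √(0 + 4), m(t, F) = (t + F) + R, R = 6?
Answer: -1101100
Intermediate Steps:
m(t, F) = 6 + F + t (m(t, F) = (t + F) + 6 = (F + t) + 6 = 6 + F + t)
S(O) = -1 (S(O) = -√(0 + 4)/2 = -√4/2 = -½*2 = -1)
(1299 + (S(0) + m(-5, -1))²)*(-883 + 36) = (1299 + (-1 + (6 - 1 - 5))²)*(-883 + 36) = (1299 + (-1 + 0)²)*(-847) = (1299 + (-1)²)*(-847) = (1299 + 1)*(-847) = 1300*(-847) = -1101100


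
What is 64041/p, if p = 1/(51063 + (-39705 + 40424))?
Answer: 3316171062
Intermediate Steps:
p = 1/51782 (p = 1/(51063 + 719) = 1/51782 ≈ 1.9312e-5)
64041/p = 64041/(1/51782) = 64041*51782 = 3316171062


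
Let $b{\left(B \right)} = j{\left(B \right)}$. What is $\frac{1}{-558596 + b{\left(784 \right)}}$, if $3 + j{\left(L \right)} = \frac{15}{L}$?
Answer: $- \frac{784}{437941601} \approx -1.7902 \cdot 10^{-6}$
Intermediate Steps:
$j{\left(L \right)} = -3 + \frac{15}{L}$
$b{\left(B \right)} = -3 + \frac{15}{B}$
$\frac{1}{-558596 + b{\left(784 \right)}} = \frac{1}{-558596 - \left(3 - \frac{15}{784}\right)} = \frac{1}{-558596 + \left(-3 + 15 \cdot \frac{1}{784}\right)} = \frac{1}{-558596 + \left(-3 + \frac{15}{784}\right)} = \frac{1}{-558596 - \frac{2337}{784}} = \frac{1}{- \frac{437941601}{784}} = - \frac{784}{437941601}$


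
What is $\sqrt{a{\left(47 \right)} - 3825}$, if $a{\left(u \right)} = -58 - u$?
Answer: $i \sqrt{3930} \approx 62.69 i$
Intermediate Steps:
$\sqrt{a{\left(47 \right)} - 3825} = \sqrt{\left(-58 - 47\right) - 3825} = \sqrt{-105 - 3825} = \sqrt{-3930} = i \sqrt{3930}$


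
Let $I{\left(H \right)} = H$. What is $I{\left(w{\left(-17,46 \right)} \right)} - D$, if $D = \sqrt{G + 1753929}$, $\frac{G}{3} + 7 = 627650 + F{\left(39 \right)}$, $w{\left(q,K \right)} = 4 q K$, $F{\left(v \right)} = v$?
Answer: $-3128 - 5 \sqrt{145479} \approx -5035.1$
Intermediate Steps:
$w{\left(q,K \right)} = 4 K q$
$G = 1883046$ ($G = -21 + 3 \left(627650 + 39\right) = -21 + 3 \cdot 627689 = -21 + 1883067 = 1883046$)
$D = 5 \sqrt{145479}$ ($D = \sqrt{1883046 + 1753929} = \sqrt{3636975} = 5 \sqrt{145479} \approx 1907.1$)
$I{\left(w{\left(-17,46 \right)} \right)} - D = 4 \cdot 46 \left(-17\right) - 5 \sqrt{145479} = -3128 - 5 \sqrt{145479}$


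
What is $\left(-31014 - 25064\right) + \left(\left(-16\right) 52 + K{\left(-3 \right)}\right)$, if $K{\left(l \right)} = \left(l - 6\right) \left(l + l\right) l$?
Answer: $-57072$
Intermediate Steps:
$K{\left(l \right)} = 2 l^{2} \left(-6 + l\right)$ ($K{\left(l \right)} = \left(l - 6\right) 2 l l = \left(-6 + l\right) 2 l l = 2 l \left(-6 + l\right) l = 2 l^{2} \left(-6 + l\right)$)
$\left(-31014 - 25064\right) + \left(\left(-16\right) 52 + K{\left(-3 \right)}\right) = \left(-31014 - 25064\right) - \left(832 - 2 \left(-3\right)^{2} \left(-6 - 3\right)\right) = -56078 - \left(832 - -162\right) = -56078 - 994 = -57072$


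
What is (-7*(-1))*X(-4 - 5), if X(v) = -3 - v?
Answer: 42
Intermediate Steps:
(-7*(-1))*X(-4 - 5) = (-7*(-1))*(-3 - (-4 - 5)) = 7*(-3 - 1*(-9)) = 7*(-3 + 9) = 7*6 = 42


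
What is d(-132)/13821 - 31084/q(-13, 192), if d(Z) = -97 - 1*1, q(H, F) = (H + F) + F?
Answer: -429648322/5127591 ≈ -83.792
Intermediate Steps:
q(H, F) = H + 2*F (q(H, F) = (F + H) + F = H + 2*F)
d(Z) = -98 (d(Z) = -97 - 1 = -98)
d(-132)/13821 - 31084/q(-13, 192) = -98/13821 - 31084/(-13 + 2*192) = -98*1/13821 - 31084/(-13 + 384) = -98/13821 - 31084/371 = -429648322/5127591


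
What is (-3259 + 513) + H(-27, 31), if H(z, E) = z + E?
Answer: -2742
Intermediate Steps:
H(z, E) = E + z
(-3259 + 513) + H(-27, 31) = (-3259 + 513) + (31 - 27) = -2746 + 4 = -2742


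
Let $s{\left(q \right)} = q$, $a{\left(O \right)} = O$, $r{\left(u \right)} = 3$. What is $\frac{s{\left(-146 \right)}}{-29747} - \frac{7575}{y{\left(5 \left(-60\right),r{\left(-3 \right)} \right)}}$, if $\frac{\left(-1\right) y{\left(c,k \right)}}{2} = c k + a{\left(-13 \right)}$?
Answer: $- \frac{225066929}{54318022} \approx -4.1435$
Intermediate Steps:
$y{\left(c,k \right)} = 26 - 2 c k$ ($y{\left(c,k \right)} = - 2 \left(c k - 13\right) = - 2 \left(-13 + c k\right) = 26 - 2 c k$)
$\frac{s{\left(-146 \right)}}{-29747} - \frac{7575}{y{\left(5 \left(-60\right),r{\left(-3 \right)} \right)}} = - \frac{146}{-29747} - \frac{7575}{26 - 2 \cdot 5 \left(-60\right) 3} = \left(-146\right) \left(- \frac{1}{29747}\right) - \frac{7575}{26 - \left(-600\right) 3} = \frac{146}{29747} - \frac{7575}{26 + 1800} = \frac{146}{29747} - \frac{7575}{1826} = - \frac{225066929}{54318022}$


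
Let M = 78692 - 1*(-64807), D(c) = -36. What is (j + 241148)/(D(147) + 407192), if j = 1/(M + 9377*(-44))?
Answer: 64890274171/109561200884 ≈ 0.59227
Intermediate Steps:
M = 143499 (M = 78692 + 64807 = 143499)
j = -1/269089 (j = 1/(143499 + 9377*(-44)) = 1/(143499 - 412588) = 1/(-269089) = -1/269089 ≈ -3.7162e-6)
(j + 241148)/(D(147) + 407192) = (-1/269089 + 241148)/(-36 + 407192) = (64890274171/269089)/407156 = (64890274171/269089)*(1/407156) = 64890274171/109561200884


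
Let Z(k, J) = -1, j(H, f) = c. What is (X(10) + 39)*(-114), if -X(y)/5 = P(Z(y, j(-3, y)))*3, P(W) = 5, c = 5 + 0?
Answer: 4104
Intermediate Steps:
c = 5
j(H, f) = 5
X(y) = -75 (X(y) = -25*3 = -5*15 = -75)
(X(10) + 39)*(-114) = (-75 + 39)*(-114) = -36*(-114) = 4104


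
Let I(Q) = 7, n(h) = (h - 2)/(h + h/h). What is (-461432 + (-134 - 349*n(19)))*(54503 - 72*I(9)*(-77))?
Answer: -861937314683/20 ≈ -4.3097e+10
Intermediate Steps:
n(h) = (-2 + h)/(1 + h) (n(h) = (-2 + h)/(h + 1) = (-2 + h)/(1 + h))
(-461432 + (-134 - 349*n(19)))*(54503 - 72*I(9)*(-77)) = (-461432 + (-134 - 349*(-2 + 19)/(1 + 19)))*(54503 - 72*7*(-77)) = (-461432 + (-134 - 349*17/20))*(54503 - 504*(-77)) = (-461432 + (-134 - 349*17/20))*(54503 + 38808) = (-461432 + (-134 - 349*17/20))*93311 = (-461432 + (-134 - 5933/20))*93311 = (-461432 - 8613/20)*93311 = -9237253/20*93311 = -861937314683/20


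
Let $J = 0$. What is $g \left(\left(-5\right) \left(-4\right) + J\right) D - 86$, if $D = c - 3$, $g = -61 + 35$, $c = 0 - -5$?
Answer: $-1126$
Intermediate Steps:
$c = 5$ ($c = 0 + 5 = 5$)
$g = -26$
$D = 2$ ($D = 5 - 3 = 2$)
$g \left(\left(-5\right) \left(-4\right) + J\right) D - 86 = - 26 \left(\left(-5\right) \left(-4\right) + 0\right) 2 - 86 = - 26 \left(20 + 0\right) 2 - 86 = - 26 \cdot 20 \cdot 2 - 86 = \left(-26\right) 40 - 86 = -1040 - 86 = -1126$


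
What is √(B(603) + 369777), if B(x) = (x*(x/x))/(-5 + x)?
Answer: 7*√2698654998/598 ≈ 608.09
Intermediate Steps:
B(x) = x/(-5 + x) (B(x) = (x*1)/(-5 + x) = x/(-5 + x))
√(B(603) + 369777) = √(603/(-5 + 603) + 369777) = √(603/598 + 369777) = √(221127249/598) = 7*√2698654998/598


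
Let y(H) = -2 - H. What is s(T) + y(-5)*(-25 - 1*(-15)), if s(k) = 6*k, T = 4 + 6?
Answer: 30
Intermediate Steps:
T = 10
s(T) + y(-5)*(-25 - 1*(-15)) = 6*10 + (-2 - 1*(-5))*(-25 - 1*(-15)) = 60 + (-2 + 5)*(-25 + 15) = 60 + 3*(-10) = 60 - 30 = 30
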